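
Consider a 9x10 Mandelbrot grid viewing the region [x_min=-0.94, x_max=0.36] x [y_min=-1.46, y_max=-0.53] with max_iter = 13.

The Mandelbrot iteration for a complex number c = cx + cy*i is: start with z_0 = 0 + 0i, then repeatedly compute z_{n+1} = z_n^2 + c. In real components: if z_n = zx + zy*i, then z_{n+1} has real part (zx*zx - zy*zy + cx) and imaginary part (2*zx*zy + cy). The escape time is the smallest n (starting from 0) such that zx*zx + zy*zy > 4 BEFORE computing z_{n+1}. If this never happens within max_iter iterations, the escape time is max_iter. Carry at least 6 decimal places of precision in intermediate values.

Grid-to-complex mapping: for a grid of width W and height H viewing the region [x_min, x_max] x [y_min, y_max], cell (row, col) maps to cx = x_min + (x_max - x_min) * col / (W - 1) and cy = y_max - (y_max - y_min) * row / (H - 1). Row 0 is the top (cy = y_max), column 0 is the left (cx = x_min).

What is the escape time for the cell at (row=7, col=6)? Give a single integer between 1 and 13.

z_0 = 0 + 0i, c = 0.0350 + -1.2533i
Iter 1: z = 0.0350 + -1.2533i, |z|^2 = 1.5721
Iter 2: z = -1.5346 + -1.3411i, |z|^2 = 4.1535
Escaped at iteration 2

Answer: 2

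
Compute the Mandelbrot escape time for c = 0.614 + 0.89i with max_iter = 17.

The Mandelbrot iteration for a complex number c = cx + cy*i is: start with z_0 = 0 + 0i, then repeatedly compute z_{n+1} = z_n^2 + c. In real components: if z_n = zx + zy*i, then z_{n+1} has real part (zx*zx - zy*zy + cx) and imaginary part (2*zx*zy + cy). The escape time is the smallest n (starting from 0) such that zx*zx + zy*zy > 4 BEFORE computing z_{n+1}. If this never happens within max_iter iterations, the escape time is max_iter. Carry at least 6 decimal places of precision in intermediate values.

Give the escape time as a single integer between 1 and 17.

Answer: 3

Derivation:
z_0 = 0 + 0i, c = 0.6140 + 0.8900i
Iter 1: z = 0.6140 + 0.8900i, |z|^2 = 1.1691
Iter 2: z = 0.1989 + 1.9829i, |z|^2 = 3.9715
Iter 3: z = -3.2784 + 1.6788i, |z|^2 = 13.5663
Escaped at iteration 3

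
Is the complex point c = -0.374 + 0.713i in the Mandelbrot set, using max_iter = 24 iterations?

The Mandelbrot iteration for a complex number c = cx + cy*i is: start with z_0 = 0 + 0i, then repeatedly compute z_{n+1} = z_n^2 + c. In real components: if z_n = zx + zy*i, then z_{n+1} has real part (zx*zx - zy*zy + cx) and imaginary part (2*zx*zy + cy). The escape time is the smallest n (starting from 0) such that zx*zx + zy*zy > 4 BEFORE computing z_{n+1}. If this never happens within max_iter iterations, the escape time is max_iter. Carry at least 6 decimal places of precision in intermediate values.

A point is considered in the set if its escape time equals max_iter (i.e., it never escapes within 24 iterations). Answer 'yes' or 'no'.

z_0 = 0 + 0i, c = -0.3740 + 0.7130i
Iter 1: z = -0.3740 + 0.7130i, |z|^2 = 0.6482
Iter 2: z = -0.7425 + 0.1797i, |z|^2 = 0.5836
Iter 3: z = 0.1450 + 0.4462i, |z|^2 = 0.2201
Iter 4: z = -0.5521 + 0.8424i, |z|^2 = 1.0144
Iter 5: z = -0.7789 + -0.2171i, |z|^2 = 0.6538
Iter 6: z = 0.1855 + 1.0512i, |z|^2 = 1.1394
Iter 7: z = -1.4446 + 1.1031i, |z|^2 = 3.3036
Iter 8: z = 0.4961 + -2.4739i, |z|^2 = 6.3663
Escaped at iteration 8

Answer: no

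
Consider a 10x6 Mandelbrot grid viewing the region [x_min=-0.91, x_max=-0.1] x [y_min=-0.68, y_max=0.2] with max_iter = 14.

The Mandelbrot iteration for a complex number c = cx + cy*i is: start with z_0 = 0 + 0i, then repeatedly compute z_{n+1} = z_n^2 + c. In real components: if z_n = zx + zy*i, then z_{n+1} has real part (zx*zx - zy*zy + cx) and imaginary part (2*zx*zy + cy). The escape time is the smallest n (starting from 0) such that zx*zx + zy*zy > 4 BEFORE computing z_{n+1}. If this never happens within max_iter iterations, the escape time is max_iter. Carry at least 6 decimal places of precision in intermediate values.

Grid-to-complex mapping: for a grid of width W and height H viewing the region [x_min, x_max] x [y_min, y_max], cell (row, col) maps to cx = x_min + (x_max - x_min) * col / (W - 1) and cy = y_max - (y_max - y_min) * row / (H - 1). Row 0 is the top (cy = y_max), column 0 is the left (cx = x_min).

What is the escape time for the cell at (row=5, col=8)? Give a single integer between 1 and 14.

z_0 = 0 + 0i, c = -0.1900 + -0.6800i
Iter 1: z = -0.1900 + -0.6800i, |z|^2 = 0.4985
Iter 2: z = -0.6163 + -0.4216i, |z|^2 = 0.5576
Iter 3: z = 0.0121 + -0.1603i, |z|^2 = 0.0259
Iter 4: z = -0.2156 + -0.6839i, |z|^2 = 0.5141
Iter 5: z = -0.6112 + -0.3852i, |z|^2 = 0.5219
Iter 6: z = 0.0352 + -0.2092i, |z|^2 = 0.0450
Iter 7: z = -0.2325 + -0.6947i, |z|^2 = 0.5367
Iter 8: z = -0.6186 + -0.3569i, |z|^2 = 0.5101
Iter 9: z = 0.0653 + -0.2384i, |z|^2 = 0.0611
Iter 10: z = -0.2426 + -0.7111i, |z|^2 = 0.5645
Iter 11: z = -0.6368 + -0.3350i, |z|^2 = 0.5178
Iter 12: z = 0.1033 + -0.2533i, |z|^2 = 0.0748
Iter 13: z = -0.2435 + -0.7324i, |z|^2 = 0.5956

Answer: 14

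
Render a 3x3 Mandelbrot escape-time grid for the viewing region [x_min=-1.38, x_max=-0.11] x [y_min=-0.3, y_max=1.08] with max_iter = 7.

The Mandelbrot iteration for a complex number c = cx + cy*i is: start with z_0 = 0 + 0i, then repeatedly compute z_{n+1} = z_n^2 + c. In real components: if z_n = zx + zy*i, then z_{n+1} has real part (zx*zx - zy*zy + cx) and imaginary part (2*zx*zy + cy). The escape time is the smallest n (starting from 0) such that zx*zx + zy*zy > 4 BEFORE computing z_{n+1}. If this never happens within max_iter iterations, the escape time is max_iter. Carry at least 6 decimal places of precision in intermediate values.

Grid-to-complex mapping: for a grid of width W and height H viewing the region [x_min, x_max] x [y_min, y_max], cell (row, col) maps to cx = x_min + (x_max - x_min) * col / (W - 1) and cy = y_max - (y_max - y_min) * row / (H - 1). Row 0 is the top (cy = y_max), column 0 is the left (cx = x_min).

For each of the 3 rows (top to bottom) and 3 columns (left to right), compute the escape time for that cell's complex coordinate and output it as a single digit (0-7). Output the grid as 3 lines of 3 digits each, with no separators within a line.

(row=0, col=0): c = -1.3800 + 1.0800i → escape time 2
(row=0, col=1): c = -0.7450 + 1.0800i → escape time 3
(row=0, col=2): c = -0.1100 + 1.0800i → escape time 6
(row=1, col=0): c = -1.3800 + 0.3900i → escape time 5
(row=1, col=1): c = -0.7450 + 0.3900i → escape time 7
(row=1, col=2): c = -0.1100 + 0.3900i → escape time 7
(row=2, col=0): c = -1.3800 + -0.3000i → escape time 5
(row=2, col=1): c = -0.7450 + -0.3000i → escape time 7
(row=2, col=2): c = -0.1100 + -0.3000i → escape time 7

Answer: 236
577
577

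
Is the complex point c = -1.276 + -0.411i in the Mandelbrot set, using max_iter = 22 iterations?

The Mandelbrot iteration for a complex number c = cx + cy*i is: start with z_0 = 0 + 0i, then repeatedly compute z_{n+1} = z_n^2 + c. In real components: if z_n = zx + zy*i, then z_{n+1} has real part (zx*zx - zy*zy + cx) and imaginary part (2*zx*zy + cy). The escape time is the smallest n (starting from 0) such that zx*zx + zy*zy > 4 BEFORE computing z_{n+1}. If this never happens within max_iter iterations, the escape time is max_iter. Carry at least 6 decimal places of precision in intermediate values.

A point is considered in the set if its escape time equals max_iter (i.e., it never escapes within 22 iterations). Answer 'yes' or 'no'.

Answer: no

Derivation:
z_0 = 0 + 0i, c = -1.2760 + -0.4110i
Iter 1: z = -1.2760 + -0.4110i, |z|^2 = 1.7971
Iter 2: z = 0.1833 + 0.6379i, |z|^2 = 0.4405
Iter 3: z = -1.6493 + -0.1772i, |z|^2 = 2.7516
Iter 4: z = 1.4128 + 0.1736i, |z|^2 = 2.0261
Iter 5: z = 0.6898 + 0.0794i, |z|^2 = 0.4822
Iter 6: z = -0.8064 + -0.3015i, |z|^2 = 0.7412
Iter 7: z = -0.7165 + 0.0752i, |z|^2 = 0.5191
Iter 8: z = -0.7682 + -0.5188i, |z|^2 = 0.8594
Iter 9: z = -0.9550 + 0.3861i, |z|^2 = 1.0611
Iter 10: z = -0.5131 + -1.1485i, |z|^2 = 1.5824
Iter 11: z = -2.3317 + 0.7677i, |z|^2 = 6.0264
Escaped at iteration 11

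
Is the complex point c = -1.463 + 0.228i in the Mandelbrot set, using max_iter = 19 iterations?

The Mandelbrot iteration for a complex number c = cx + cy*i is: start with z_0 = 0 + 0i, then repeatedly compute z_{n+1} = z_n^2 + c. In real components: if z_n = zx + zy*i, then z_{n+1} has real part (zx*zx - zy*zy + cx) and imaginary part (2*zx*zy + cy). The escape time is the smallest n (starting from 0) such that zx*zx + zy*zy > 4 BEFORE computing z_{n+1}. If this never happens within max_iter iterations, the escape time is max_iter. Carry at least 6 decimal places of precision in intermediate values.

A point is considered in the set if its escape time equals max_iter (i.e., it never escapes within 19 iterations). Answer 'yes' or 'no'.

Answer: no

Derivation:
z_0 = 0 + 0i, c = -1.4630 + 0.2280i
Iter 1: z = -1.4630 + 0.2280i, |z|^2 = 2.1924
Iter 2: z = 0.6254 + -0.4391i, |z|^2 = 0.5839
Iter 3: z = -1.2647 + -0.3212i, |z|^2 = 1.7027
Iter 4: z = 0.0333 + 1.0406i, |z|^2 = 1.0839
Iter 5: z = -2.5447 + 0.2974i, |z|^2 = 6.5639
Escaped at iteration 5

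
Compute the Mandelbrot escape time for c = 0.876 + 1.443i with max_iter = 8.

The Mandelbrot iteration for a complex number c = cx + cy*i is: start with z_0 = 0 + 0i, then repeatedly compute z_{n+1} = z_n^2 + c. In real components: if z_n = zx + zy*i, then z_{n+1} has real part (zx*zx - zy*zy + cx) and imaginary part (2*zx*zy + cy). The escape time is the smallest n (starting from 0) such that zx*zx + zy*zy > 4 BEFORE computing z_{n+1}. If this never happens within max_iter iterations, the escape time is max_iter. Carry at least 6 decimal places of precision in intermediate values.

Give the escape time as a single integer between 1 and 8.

Answer: 2

Derivation:
z_0 = 0 + 0i, c = 0.8760 + 1.4430i
Iter 1: z = 0.8760 + 1.4430i, |z|^2 = 2.8496
Iter 2: z = -0.4389 + 3.9711i, |z|^2 = 15.9625
Escaped at iteration 2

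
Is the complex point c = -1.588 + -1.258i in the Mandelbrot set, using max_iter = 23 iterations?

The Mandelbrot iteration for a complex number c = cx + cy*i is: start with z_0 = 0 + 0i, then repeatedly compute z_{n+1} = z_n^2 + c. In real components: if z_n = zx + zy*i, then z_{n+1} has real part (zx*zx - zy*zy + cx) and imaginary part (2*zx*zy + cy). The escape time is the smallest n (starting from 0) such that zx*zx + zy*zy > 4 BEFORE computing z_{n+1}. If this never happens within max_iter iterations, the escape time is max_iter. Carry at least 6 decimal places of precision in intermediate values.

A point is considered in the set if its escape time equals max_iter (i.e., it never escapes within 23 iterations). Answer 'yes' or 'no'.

Answer: no

Derivation:
z_0 = 0 + 0i, c = -1.5880 + -1.2580i
Iter 1: z = -1.5880 + -1.2580i, |z|^2 = 4.1043
Escaped at iteration 1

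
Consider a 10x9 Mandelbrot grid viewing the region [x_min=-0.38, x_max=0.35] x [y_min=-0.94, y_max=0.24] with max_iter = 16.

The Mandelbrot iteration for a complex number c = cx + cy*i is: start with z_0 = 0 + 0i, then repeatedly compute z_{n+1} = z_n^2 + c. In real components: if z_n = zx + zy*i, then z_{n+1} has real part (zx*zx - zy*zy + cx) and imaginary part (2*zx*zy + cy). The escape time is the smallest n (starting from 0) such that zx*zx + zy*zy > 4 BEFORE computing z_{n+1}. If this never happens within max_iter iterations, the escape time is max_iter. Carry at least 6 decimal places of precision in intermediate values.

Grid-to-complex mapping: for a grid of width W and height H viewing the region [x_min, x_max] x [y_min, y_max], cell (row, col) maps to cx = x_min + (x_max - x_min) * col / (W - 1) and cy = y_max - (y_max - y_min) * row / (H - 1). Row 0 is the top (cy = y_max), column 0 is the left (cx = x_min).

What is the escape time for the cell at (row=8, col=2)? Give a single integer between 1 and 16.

z_0 = 0 + 0i, c = -0.2178 + -0.9400i
Iter 1: z = -0.2178 + -0.9400i, |z|^2 = 0.9310
Iter 2: z = -1.0540 + -0.5306i, |z|^2 = 1.3923
Iter 3: z = 0.6115 + 0.1784i, |z|^2 = 0.4058
Iter 4: z = 0.1244 + -0.7218i, |z|^2 = 0.5365
Iter 5: z = -0.7233 + -1.1195i, |z|^2 = 1.7765
Iter 6: z = -0.9479 + 0.6795i, |z|^2 = 1.3603
Iter 7: z = 0.2190 + -2.2282i, |z|^2 = 5.0131
Escaped at iteration 7

Answer: 7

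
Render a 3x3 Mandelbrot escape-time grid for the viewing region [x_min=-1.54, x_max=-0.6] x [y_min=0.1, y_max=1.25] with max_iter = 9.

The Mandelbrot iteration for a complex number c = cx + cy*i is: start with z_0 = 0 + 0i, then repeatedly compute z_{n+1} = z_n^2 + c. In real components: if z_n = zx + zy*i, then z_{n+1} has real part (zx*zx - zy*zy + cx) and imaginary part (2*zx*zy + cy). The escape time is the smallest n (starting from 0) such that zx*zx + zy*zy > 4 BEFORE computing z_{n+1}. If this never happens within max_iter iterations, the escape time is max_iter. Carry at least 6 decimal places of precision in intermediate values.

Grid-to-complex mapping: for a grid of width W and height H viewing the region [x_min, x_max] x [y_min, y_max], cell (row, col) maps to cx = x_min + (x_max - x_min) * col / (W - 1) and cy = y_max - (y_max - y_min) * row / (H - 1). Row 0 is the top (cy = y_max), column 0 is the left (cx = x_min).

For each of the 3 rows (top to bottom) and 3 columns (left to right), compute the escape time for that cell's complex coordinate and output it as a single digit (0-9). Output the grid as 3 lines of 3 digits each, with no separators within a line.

Answer: 223
349
799

Derivation:
(row=0, col=0): c = -1.5400 + 1.2500i → escape time 2
(row=0, col=1): c = -1.0700 + 1.2500i → escape time 2
(row=0, col=2): c = -0.6000 + 1.2500i → escape time 3
(row=1, col=0): c = -1.5400 + 0.6750i → escape time 3
(row=1, col=1): c = -1.0700 + 0.6750i → escape time 4
(row=1, col=2): c = -0.6000 + 0.6750i → escape time 9
(row=2, col=0): c = -1.5400 + 0.1000i → escape time 7
(row=2, col=1): c = -1.0700 + 0.1000i → escape time 9
(row=2, col=2): c = -0.6000 + 0.1000i → escape time 9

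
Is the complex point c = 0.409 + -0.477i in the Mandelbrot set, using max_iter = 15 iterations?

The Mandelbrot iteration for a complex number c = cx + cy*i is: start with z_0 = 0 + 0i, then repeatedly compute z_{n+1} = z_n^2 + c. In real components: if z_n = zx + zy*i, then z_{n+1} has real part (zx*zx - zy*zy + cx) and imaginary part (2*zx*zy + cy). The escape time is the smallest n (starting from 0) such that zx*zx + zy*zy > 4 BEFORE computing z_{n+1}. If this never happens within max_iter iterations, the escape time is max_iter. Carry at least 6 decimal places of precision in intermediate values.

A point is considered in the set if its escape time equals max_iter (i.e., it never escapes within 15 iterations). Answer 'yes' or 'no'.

z_0 = 0 + 0i, c = 0.4090 + -0.4770i
Iter 1: z = 0.4090 + -0.4770i, |z|^2 = 0.3948
Iter 2: z = 0.3488 + -0.8672i, |z|^2 = 0.8736
Iter 3: z = -0.2214 + -1.0819i, |z|^2 = 1.2194
Iter 4: z = -0.7124 + 0.0020i, |z|^2 = 0.5076
Iter 5: z = 0.9165 + -0.4799i, |z|^2 = 1.0703
Iter 6: z = 1.0188 + -1.3566i, |z|^2 = 2.8784
Iter 7: z = -0.3936 + -3.2412i, |z|^2 = 10.6604
Escaped at iteration 7

Answer: no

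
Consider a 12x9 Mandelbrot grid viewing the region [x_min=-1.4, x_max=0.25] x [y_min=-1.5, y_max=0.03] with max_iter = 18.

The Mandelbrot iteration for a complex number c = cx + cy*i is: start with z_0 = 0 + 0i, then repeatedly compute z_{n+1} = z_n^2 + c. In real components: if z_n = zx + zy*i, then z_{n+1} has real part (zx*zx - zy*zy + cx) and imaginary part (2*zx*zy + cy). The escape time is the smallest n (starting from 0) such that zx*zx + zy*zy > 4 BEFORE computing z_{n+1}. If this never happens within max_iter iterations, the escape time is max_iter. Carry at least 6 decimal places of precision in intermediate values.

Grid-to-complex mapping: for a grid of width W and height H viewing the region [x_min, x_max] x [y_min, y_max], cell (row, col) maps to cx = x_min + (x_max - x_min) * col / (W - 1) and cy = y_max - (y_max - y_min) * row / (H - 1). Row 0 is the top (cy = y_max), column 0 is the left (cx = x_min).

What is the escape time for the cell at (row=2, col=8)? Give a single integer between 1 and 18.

Answer: 18

Derivation:
z_0 = 0 + 0i, c = -0.2000 + -0.3525i
Iter 1: z = -0.2000 + -0.3525i, |z|^2 = 0.1643
Iter 2: z = -0.2843 + -0.2115i, |z|^2 = 0.1255
Iter 3: z = -0.1639 + -0.2323i, |z|^2 = 0.0808
Iter 4: z = -0.2271 + -0.2764i, |z|^2 = 0.1279
Iter 5: z = -0.2248 + -0.2270i, |z|^2 = 0.1021
Iter 6: z = -0.2010 + -0.2504i, |z|^2 = 0.1031
Iter 7: z = -0.2223 + -0.2518i, |z|^2 = 0.1128
Iter 8: z = -0.2140 + -0.2405i, |z|^2 = 0.1036
Iter 9: z = -0.2121 + -0.2496i, |z|^2 = 0.1072
Iter 10: z = -0.2173 + -0.2467i, |z|^2 = 0.1081
Iter 11: z = -0.2136 + -0.2453i, |z|^2 = 0.1058
Iter 12: z = -0.2145 + -0.2477i, |z|^2 = 0.1074
Iter 13: z = -0.2153 + -0.2462i, |z|^2 = 0.1070
Iter 14: z = -0.2143 + -0.2465i, |z|^2 = 0.1067
Iter 15: z = -0.2148 + -0.2469i, |z|^2 = 0.1071
Iter 16: z = -0.2148 + -0.2464i, |z|^2 = 0.1069
Iter 17: z = -0.2146 + -0.2466i, |z|^2 = 0.1069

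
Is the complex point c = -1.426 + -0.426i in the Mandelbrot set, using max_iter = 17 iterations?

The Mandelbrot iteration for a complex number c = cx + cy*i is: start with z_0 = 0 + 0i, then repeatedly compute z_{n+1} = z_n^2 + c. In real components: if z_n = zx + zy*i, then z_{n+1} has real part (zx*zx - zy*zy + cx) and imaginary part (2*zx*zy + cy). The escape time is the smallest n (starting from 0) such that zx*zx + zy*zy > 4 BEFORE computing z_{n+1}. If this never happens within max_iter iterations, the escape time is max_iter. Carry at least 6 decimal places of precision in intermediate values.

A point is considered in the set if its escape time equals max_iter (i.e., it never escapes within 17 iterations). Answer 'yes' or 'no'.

Answer: no

Derivation:
z_0 = 0 + 0i, c = -1.4260 + -0.4260i
Iter 1: z = -1.4260 + -0.4260i, |z|^2 = 2.2150
Iter 2: z = 0.4260 + 0.7890i, |z|^2 = 0.8039
Iter 3: z = -1.8670 + 0.2462i, |z|^2 = 3.5462
Iter 4: z = 1.9990 + -1.3452i, |z|^2 = 5.8056
Escaped at iteration 4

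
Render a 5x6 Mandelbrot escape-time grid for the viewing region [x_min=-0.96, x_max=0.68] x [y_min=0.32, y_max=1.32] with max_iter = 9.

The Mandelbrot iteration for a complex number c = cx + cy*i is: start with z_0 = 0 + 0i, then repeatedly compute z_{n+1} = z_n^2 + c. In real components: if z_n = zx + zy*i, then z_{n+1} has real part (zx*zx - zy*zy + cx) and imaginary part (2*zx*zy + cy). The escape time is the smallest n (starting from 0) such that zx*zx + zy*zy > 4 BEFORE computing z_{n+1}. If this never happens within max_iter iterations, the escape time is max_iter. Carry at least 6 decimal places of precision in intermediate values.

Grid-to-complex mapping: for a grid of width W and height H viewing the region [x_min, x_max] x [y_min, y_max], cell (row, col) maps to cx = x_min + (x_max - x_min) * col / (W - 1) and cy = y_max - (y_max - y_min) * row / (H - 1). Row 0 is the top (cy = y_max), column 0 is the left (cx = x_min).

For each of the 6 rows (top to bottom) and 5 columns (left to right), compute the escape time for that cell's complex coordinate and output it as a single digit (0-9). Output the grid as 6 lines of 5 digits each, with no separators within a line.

Answer: 23222
33532
34942
47963
59993
99993

Derivation:
(row=0, col=0): c = -0.9600 + 1.3200i → escape time 2
(row=0, col=1): c = -0.5500 + 1.3200i → escape time 3
(row=0, col=2): c = -0.1400 + 1.3200i → escape time 2
(row=0, col=3): c = 0.2700 + 1.3200i → escape time 2
(row=0, col=4): c = 0.6800 + 1.3200i → escape time 2
(row=1, col=0): c = -0.9600 + 1.1200i → escape time 3
(row=1, col=1): c = -0.5500 + 1.1200i → escape time 3
(row=1, col=2): c = -0.1400 + 1.1200i → escape time 5
(row=1, col=3): c = 0.2700 + 1.1200i → escape time 3
(row=1, col=4): c = 0.6800 + 1.1200i → escape time 2
(row=2, col=0): c = -0.9600 + 0.9200i → escape time 3
(row=2, col=1): c = -0.5500 + 0.9200i → escape time 4
(row=2, col=2): c = -0.1400 + 0.9200i → escape time 9
(row=2, col=3): c = 0.2700 + 0.9200i → escape time 4
(row=2, col=4): c = 0.6800 + 0.9200i → escape time 2
(row=3, col=0): c = -0.9600 + 0.7200i → escape time 4
(row=3, col=1): c = -0.5500 + 0.7200i → escape time 7
(row=3, col=2): c = -0.1400 + 0.7200i → escape time 9
(row=3, col=3): c = 0.2700 + 0.7200i → escape time 6
(row=3, col=4): c = 0.6800 + 0.7200i → escape time 3
(row=4, col=0): c = -0.9600 + 0.5200i → escape time 5
(row=4, col=1): c = -0.5500 + 0.5200i → escape time 9
(row=4, col=2): c = -0.1400 + 0.5200i → escape time 9
(row=4, col=3): c = 0.2700 + 0.5200i → escape time 9
(row=4, col=4): c = 0.6800 + 0.5200i → escape time 3
(row=5, col=0): c = -0.9600 + 0.3200i → escape time 9
(row=5, col=1): c = -0.5500 + 0.3200i → escape time 9
(row=5, col=2): c = -0.1400 + 0.3200i → escape time 9
(row=5, col=3): c = 0.2700 + 0.3200i → escape time 9
(row=5, col=4): c = 0.6800 + 0.3200i → escape time 3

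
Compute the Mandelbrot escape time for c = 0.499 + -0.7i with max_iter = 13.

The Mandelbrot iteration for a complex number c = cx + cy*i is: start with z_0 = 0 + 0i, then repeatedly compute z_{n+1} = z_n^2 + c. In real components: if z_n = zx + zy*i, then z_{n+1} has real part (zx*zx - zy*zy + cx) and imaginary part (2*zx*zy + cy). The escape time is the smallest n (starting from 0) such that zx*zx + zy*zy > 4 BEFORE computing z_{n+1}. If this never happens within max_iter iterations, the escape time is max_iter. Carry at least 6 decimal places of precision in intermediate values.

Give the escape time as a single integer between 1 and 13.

Answer: 4

Derivation:
z_0 = 0 + 0i, c = 0.4990 + -0.7000i
Iter 1: z = 0.4990 + -0.7000i, |z|^2 = 0.7390
Iter 2: z = 0.2580 + -1.3986i, |z|^2 = 2.0226
Iter 3: z = -1.3905 + -1.4217i, |z|^2 = 3.9547
Iter 4: z = 0.4114 + 3.2537i, |z|^2 = 10.7561
Escaped at iteration 4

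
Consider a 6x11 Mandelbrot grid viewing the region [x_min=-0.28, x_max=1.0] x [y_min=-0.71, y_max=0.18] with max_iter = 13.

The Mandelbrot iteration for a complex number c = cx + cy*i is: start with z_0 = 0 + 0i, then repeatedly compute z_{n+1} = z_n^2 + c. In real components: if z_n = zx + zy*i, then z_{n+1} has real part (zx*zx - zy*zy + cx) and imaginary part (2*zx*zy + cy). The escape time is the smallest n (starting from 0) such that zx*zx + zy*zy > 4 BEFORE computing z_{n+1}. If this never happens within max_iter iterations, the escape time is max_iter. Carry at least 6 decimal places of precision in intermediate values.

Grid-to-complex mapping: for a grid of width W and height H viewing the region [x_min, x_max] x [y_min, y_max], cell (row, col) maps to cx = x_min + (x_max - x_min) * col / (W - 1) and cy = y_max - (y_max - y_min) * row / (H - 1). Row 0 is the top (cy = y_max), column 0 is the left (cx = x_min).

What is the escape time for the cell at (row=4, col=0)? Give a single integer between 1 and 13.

z_0 = 0 + 0i, c = -0.2800 + -0.1760i
Iter 1: z = -0.2800 + -0.1760i, |z|^2 = 0.1094
Iter 2: z = -0.2326 + -0.0774i, |z|^2 = 0.0601
Iter 3: z = -0.2319 + -0.1400i, |z|^2 = 0.0734
Iter 4: z = -0.2458 + -0.1111i, |z|^2 = 0.0728
Iter 5: z = -0.2319 + -0.1214i, |z|^2 = 0.0685
Iter 6: z = -0.2410 + -0.1197i, |z|^2 = 0.0724
Iter 7: z = -0.2363 + -0.1183i, |z|^2 = 0.0698
Iter 8: z = -0.2382 + -0.1201i, |z|^2 = 0.0711
Iter 9: z = -0.2377 + -0.1188i, |z|^2 = 0.0706
Iter 10: z = -0.2376 + -0.1195i, |z|^2 = 0.0707
Iter 11: z = -0.2378 + -0.1192i, |z|^2 = 0.0708
Iter 12: z = -0.2376 + -0.1193i, |z|^2 = 0.0707

Answer: 13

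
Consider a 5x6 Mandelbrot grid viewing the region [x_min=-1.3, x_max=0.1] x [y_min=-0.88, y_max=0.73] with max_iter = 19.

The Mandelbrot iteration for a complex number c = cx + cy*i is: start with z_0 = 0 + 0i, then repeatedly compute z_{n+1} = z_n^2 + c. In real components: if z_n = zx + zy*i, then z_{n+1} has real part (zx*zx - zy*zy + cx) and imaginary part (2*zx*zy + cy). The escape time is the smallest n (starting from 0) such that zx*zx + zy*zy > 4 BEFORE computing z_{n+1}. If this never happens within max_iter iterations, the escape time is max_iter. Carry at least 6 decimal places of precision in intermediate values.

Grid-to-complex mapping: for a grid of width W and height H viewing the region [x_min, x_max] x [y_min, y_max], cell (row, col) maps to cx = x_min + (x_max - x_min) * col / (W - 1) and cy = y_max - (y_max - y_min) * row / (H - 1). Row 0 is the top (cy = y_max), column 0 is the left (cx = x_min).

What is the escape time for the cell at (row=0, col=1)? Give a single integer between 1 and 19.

z_0 = 0 + 0i, c = -0.9500 + 0.7300i
Iter 1: z = -0.9500 + 0.7300i, |z|^2 = 1.4354
Iter 2: z = -0.5804 + -0.6570i, |z|^2 = 0.7685
Iter 3: z = -1.0448 + 1.4926i, |z|^2 = 3.3196
Iter 4: z = -2.0864 + -2.3890i, |z|^2 = 10.0604
Escaped at iteration 4

Answer: 4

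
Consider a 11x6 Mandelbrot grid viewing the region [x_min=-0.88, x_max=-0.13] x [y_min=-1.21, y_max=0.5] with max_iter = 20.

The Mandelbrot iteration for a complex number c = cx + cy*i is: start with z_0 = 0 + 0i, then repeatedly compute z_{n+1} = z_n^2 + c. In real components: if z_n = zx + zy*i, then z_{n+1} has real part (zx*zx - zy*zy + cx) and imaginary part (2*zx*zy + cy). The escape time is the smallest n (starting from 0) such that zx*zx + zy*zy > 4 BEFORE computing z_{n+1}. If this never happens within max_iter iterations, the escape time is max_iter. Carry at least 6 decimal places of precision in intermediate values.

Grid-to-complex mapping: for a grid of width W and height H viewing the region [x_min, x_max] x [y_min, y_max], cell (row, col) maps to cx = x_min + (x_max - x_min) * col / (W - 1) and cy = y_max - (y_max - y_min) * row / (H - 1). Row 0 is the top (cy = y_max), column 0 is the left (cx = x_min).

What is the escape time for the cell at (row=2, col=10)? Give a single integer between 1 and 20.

z_0 = 0 + 0i, c = -0.1300 + -0.1840i
Iter 1: z = -0.1300 + -0.1840i, |z|^2 = 0.0508
Iter 2: z = -0.1470 + -0.1362i, |z|^2 = 0.0401
Iter 3: z = -0.1269 + -0.1440i, |z|^2 = 0.0368
Iter 4: z = -0.1346 + -0.1474i, |z|^2 = 0.0399
Iter 5: z = -0.1336 + -0.1443i, |z|^2 = 0.0387
Iter 6: z = -0.1330 + -0.1454i, |z|^2 = 0.0388
Iter 7: z = -0.1335 + -0.1453i, |z|^2 = 0.0389
Iter 8: z = -0.1333 + -0.1452i, |z|^2 = 0.0389
Iter 9: z = -0.1333 + -0.1453i, |z|^2 = 0.0389
Iter 10: z = -0.1333 + -0.1453i, |z|^2 = 0.0389
Iter 11: z = -0.1333 + -0.1453i, |z|^2 = 0.0389
Iter 12: z = -0.1333 + -0.1453i, |z|^2 = 0.0389
Iter 13: z = -0.1333 + -0.1453i, |z|^2 = 0.0389
Iter 14: z = -0.1333 + -0.1453i, |z|^2 = 0.0389
Iter 15: z = -0.1333 + -0.1453i, |z|^2 = 0.0389
Iter 16: z = -0.1333 + -0.1453i, |z|^2 = 0.0389
Iter 17: z = -0.1333 + -0.1453i, |z|^2 = 0.0389
Iter 18: z = -0.1333 + -0.1453i, |z|^2 = 0.0389
Iter 19: z = -0.1333 + -0.1453i, |z|^2 = 0.0389

Answer: 20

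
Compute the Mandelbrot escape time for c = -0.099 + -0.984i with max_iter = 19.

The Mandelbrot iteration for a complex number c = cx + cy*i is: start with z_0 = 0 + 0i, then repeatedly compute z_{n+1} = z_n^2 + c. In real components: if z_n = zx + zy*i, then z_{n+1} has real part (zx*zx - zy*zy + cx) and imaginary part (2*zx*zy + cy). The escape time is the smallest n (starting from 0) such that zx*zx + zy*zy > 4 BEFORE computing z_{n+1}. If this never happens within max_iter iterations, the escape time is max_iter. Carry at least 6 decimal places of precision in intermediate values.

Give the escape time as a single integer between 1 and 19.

z_0 = 0 + 0i, c = -0.0990 + -0.9840i
Iter 1: z = -0.0990 + -0.9840i, |z|^2 = 0.9781
Iter 2: z = -1.0575 + -0.7892i, |z|^2 = 1.7410
Iter 3: z = 0.3964 + 0.6850i, |z|^2 = 0.6264
Iter 4: z = -0.4111 + -0.4409i, |z|^2 = 0.3634
Iter 5: z = -0.1244 + -0.6215i, |z|^2 = 0.4017
Iter 6: z = -0.4698 + -0.8294i, |z|^2 = 0.9086
Iter 7: z = -0.5662 + -0.2047i, |z|^2 = 0.3625
Iter 8: z = 0.1797 + -0.7522i, |z|^2 = 0.5981
Iter 9: z = -0.6325 + -1.2543i, |z|^2 = 1.9734
Iter 10: z = -1.2722 + 0.6028i, |z|^2 = 1.9818
Iter 11: z = 1.1561 + -2.5177i, |z|^2 = 7.6753
Escaped at iteration 11

Answer: 11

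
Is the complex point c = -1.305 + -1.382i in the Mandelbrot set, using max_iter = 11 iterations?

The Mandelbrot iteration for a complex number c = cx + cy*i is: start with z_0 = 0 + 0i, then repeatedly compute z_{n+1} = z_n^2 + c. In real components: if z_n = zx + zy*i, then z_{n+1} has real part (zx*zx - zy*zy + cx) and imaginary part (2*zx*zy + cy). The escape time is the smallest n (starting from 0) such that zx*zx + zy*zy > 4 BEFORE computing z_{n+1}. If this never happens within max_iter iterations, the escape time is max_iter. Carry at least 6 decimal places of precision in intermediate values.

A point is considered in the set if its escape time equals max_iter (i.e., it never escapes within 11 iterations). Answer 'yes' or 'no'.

Answer: no

Derivation:
z_0 = 0 + 0i, c = -1.3050 + -1.3820i
Iter 1: z = -1.3050 + -1.3820i, |z|^2 = 3.6129
Iter 2: z = -1.5119 + 2.2250i, |z|^2 = 7.2366
Escaped at iteration 2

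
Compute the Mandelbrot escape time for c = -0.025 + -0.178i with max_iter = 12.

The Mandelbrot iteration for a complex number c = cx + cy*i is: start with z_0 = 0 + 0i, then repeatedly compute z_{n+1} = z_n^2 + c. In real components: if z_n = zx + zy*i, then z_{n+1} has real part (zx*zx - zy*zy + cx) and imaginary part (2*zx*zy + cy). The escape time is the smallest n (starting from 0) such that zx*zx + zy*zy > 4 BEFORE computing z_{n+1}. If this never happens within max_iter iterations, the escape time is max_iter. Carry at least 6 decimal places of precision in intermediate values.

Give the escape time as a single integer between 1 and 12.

Answer: 12

Derivation:
z_0 = 0 + 0i, c = -0.0250 + -0.1780i
Iter 1: z = -0.0250 + -0.1780i, |z|^2 = 0.0323
Iter 2: z = -0.0561 + -0.1691i, |z|^2 = 0.0317
Iter 3: z = -0.0505 + -0.1590i, |z|^2 = 0.0278
Iter 4: z = -0.0477 + -0.1620i, |z|^2 = 0.0285
Iter 5: z = -0.0489 + -0.1625i, |z|^2 = 0.0288
Iter 6: z = -0.0490 + -0.1621i, |z|^2 = 0.0287
Iter 7: z = -0.0489 + -0.1621i, |z|^2 = 0.0287
Iter 8: z = -0.0489 + -0.1622i, |z|^2 = 0.0287
Iter 9: z = -0.0489 + -0.1621i, |z|^2 = 0.0287
Iter 10: z = -0.0489 + -0.1621i, |z|^2 = 0.0287
Iter 11: z = -0.0489 + -0.1621i, |z|^2 = 0.0287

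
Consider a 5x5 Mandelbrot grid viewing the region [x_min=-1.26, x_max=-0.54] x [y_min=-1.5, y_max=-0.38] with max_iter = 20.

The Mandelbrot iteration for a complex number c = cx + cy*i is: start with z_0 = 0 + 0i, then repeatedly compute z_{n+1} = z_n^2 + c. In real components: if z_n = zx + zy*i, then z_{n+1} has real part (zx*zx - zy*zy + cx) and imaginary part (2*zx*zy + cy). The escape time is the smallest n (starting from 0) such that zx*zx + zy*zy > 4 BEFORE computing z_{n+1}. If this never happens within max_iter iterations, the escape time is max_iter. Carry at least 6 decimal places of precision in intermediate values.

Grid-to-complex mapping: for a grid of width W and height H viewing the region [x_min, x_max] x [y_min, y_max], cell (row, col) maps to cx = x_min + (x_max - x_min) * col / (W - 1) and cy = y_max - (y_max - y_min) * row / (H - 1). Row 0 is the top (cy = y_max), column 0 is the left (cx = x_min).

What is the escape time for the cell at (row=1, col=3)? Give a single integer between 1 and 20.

Answer: 5

Derivation:
z_0 = 0 + 0i, c = -0.7200 + -0.6600i
Iter 1: z = -0.7200 + -0.6600i, |z|^2 = 0.9540
Iter 2: z = -0.6372 + 0.2904i, |z|^2 = 0.4904
Iter 3: z = -0.3983 + -1.0301i, |z|^2 = 1.2197
Iter 4: z = -1.6224 + 0.1606i, |z|^2 = 2.6581
Iter 5: z = 1.8865 + -1.1811i, |z|^2 = 4.9537
Escaped at iteration 5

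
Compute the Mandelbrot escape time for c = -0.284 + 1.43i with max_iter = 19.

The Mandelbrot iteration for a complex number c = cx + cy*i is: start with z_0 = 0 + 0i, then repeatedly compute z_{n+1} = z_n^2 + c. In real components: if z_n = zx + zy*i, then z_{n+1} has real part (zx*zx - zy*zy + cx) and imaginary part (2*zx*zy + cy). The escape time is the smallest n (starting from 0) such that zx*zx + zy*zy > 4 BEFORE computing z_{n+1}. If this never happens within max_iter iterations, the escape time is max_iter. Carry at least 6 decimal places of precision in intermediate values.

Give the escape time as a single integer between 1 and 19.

z_0 = 0 + 0i, c = -0.2840 + 1.4300i
Iter 1: z = -0.2840 + 1.4300i, |z|^2 = 2.1256
Iter 2: z = -2.2482 + 0.6178i, |z|^2 = 5.4362
Escaped at iteration 2

Answer: 2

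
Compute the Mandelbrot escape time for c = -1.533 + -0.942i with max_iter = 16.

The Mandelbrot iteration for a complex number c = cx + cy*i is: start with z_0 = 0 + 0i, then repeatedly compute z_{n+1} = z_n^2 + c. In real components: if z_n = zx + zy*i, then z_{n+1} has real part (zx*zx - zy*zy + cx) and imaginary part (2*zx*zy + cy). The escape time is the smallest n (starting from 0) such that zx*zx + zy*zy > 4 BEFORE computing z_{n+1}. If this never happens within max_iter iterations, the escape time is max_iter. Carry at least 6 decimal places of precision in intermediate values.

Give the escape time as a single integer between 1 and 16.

Answer: 3

Derivation:
z_0 = 0 + 0i, c = -1.5330 + -0.9420i
Iter 1: z = -1.5330 + -0.9420i, |z|^2 = 3.2375
Iter 2: z = -0.0703 + 1.9462i, |z|^2 = 3.7925
Iter 3: z = -5.3156 + -1.2155i, |z|^2 = 29.7336
Escaped at iteration 3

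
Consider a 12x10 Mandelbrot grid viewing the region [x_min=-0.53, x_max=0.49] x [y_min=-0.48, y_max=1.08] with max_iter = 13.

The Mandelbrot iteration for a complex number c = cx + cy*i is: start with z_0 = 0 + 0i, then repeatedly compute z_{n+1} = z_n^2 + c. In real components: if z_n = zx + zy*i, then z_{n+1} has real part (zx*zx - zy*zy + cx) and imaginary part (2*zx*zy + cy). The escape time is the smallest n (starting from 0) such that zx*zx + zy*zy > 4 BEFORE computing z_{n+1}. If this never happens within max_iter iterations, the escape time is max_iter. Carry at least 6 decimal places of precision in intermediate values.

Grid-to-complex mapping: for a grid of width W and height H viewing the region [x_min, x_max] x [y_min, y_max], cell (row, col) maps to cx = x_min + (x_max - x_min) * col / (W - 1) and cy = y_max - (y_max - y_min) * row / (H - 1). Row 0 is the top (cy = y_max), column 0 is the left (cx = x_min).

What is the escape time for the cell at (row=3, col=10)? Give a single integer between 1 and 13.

z_0 = 0 + 0i, c = 0.3973 + 0.5600i
Iter 1: z = 0.3973 + 0.5600i, |z|^2 = 0.4714
Iter 2: z = 0.2415 + 1.0049i, |z|^2 = 1.0682
Iter 3: z = -0.5543 + 1.0454i, |z|^2 = 1.4001
Iter 4: z = -0.3883 + -0.5990i, |z|^2 = 0.5095
Iter 5: z = 0.1893 + 1.0251i, |z|^2 = 1.0867
Iter 6: z = -0.6178 + 0.9481i, |z|^2 = 1.2805
Iter 7: z = -0.1199 + -0.6115i, |z|^2 = 0.3883
Iter 8: z = 0.0378 + 0.7067i, |z|^2 = 0.5008
Iter 9: z = -0.1007 + 0.6134i, |z|^2 = 0.3864
Iter 10: z = 0.0312 + 0.4365i, |z|^2 = 0.1915
Iter 11: z = 0.2077 + 0.5872i, |z|^2 = 0.3879
Iter 12: z = 0.0956 + 0.8039i, |z|^2 = 0.6555

Answer: 13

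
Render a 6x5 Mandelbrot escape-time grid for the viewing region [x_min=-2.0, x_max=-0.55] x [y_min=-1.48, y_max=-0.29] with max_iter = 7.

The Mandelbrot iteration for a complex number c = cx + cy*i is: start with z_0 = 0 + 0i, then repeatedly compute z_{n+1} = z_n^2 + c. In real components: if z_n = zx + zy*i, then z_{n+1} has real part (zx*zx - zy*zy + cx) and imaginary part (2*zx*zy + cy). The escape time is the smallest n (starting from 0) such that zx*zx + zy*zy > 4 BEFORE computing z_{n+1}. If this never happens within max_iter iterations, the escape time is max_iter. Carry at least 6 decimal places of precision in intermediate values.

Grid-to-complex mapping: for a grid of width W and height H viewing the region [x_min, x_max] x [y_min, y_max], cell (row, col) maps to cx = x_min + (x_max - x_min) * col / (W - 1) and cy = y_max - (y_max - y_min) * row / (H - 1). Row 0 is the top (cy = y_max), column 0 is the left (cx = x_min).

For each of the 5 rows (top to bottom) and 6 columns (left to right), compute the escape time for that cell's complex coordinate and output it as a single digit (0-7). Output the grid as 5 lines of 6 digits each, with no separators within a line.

(row=0, col=0): c = -2.0000 + -0.2900i → escape time 1
(row=0, col=1): c = -1.7100 + -0.2900i → escape time 4
(row=0, col=2): c = -1.4200 + -0.2900i → escape time 5
(row=0, col=3): c = -1.1300 + -0.2900i → escape time 7
(row=0, col=4): c = -0.8400 + -0.2900i → escape time 7
(row=0, col=5): c = -0.5500 + -0.2900i → escape time 7
(row=1, col=0): c = -2.0000 + -0.5875i → escape time 1
(row=1, col=1): c = -1.7100 + -0.5875i → escape time 3
(row=1, col=2): c = -1.4200 + -0.5875i → escape time 3
(row=1, col=3): c = -1.1300 + -0.5875i → escape time 4
(row=1, col=4): c = -0.8400 + -0.5875i → escape time 5
(row=1, col=5): c = -0.5500 + -0.5875i → escape time 7
(row=2, col=0): c = -2.0000 + -0.8850i → escape time 1
(row=2, col=1): c = -1.7100 + -0.8850i → escape time 2
(row=2, col=2): c = -1.4200 + -0.8850i → escape time 3
(row=2, col=3): c = -1.1300 + -0.8850i → escape time 3
(row=2, col=4): c = -0.8400 + -0.8850i → escape time 3
(row=2, col=5): c = -0.5500 + -0.8850i → escape time 4
(row=3, col=0): c = -2.0000 + -1.1825i → escape time 1
(row=3, col=1): c = -1.7100 + -1.1825i → escape time 1
(row=3, col=2): c = -1.4200 + -1.1825i → escape time 2
(row=3, col=3): c = -1.1300 + -1.1825i → escape time 3
(row=3, col=4): c = -0.8400 + -1.1825i → escape time 3
(row=3, col=5): c = -0.5500 + -1.1825i → escape time 3
(row=4, col=0): c = -2.0000 + -1.4800i → escape time 1
(row=4, col=1): c = -1.7100 + -1.4800i → escape time 1
(row=4, col=2): c = -1.4200 + -1.4800i → escape time 1
(row=4, col=3): c = -1.1300 + -1.4800i → escape time 2
(row=4, col=4): c = -0.8400 + -1.4800i → escape time 2
(row=4, col=5): c = -0.5500 + -1.4800i → escape time 2

Answer: 145777
133457
123334
112333
111222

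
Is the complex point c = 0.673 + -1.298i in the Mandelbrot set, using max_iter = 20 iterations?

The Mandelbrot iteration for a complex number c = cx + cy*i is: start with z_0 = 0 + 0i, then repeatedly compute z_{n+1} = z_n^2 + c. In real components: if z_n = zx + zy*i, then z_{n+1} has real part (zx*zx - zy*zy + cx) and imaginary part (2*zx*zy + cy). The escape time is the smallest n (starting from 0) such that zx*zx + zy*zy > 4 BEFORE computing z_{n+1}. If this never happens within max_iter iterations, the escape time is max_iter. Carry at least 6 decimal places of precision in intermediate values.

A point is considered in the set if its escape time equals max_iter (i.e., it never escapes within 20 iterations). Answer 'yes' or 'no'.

z_0 = 0 + 0i, c = 0.6730 + -1.2980i
Iter 1: z = 0.6730 + -1.2980i, |z|^2 = 2.1377
Iter 2: z = -0.5589 + -3.0451i, |z|^2 = 9.5850
Escaped at iteration 2

Answer: no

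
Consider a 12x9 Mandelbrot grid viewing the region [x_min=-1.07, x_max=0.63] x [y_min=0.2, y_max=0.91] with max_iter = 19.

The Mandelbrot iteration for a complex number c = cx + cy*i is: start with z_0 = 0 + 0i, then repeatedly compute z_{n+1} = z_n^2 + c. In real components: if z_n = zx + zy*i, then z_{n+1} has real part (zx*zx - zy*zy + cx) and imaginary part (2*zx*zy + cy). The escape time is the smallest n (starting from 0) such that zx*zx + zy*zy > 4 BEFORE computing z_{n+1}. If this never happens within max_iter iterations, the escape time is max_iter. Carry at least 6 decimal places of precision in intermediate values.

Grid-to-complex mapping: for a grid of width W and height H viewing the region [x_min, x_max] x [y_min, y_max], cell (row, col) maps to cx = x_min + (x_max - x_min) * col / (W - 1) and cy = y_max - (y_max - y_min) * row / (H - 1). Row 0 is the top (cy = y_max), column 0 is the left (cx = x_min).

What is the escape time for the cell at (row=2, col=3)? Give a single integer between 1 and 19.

Answer: 6

Derivation:
z_0 = 0 + 0i, c = -0.6064 + 0.7325i
Iter 1: z = -0.6064 + 0.7325i, |z|^2 = 0.9042
Iter 2: z = -0.7752 + -0.1558i, |z|^2 = 0.6253
Iter 3: z = -0.0296 + 0.9741i, |z|^2 = 0.9498
Iter 4: z = -1.5544 + 0.6748i, |z|^2 = 2.8713
Iter 5: z = 1.3544 + -1.3651i, |z|^2 = 3.6979
Iter 6: z = -0.6355 + -2.9652i, |z|^2 = 9.1965
Escaped at iteration 6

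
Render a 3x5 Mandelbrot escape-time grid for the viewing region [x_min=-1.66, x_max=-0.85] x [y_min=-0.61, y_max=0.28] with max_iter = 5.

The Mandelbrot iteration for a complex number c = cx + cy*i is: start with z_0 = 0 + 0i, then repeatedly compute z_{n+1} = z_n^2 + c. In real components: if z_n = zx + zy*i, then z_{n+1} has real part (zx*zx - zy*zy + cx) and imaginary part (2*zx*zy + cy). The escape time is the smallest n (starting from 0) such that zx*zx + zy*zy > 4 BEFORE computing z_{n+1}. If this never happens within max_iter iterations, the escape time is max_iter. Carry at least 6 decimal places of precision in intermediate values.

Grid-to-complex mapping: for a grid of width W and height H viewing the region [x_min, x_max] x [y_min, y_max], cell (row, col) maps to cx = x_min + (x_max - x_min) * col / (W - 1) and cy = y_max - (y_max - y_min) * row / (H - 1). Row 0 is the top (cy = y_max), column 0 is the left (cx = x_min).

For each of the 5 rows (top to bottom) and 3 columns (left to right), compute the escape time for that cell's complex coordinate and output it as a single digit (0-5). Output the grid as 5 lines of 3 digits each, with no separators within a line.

(row=0, col=0): c = -1.6600 + 0.2800i → escape time 4
(row=0, col=1): c = -1.2550 + 0.2800i → escape time 5
(row=0, col=2): c = -0.8500 + 0.2800i → escape time 5
(row=1, col=0): c = -1.6600 + 0.0575i → escape time 5
(row=1, col=1): c = -1.2550 + 0.0575i → escape time 5
(row=1, col=2): c = -0.8500 + 0.0575i → escape time 5
(row=2, col=0): c = -1.6600 + -0.1650i → escape time 5
(row=2, col=1): c = -1.2550 + -0.1650i → escape time 5
(row=2, col=2): c = -0.8500 + -0.1650i → escape time 5
(row=3, col=0): c = -1.6600 + -0.3875i → escape time 3
(row=3, col=1): c = -1.2550 + -0.3875i → escape time 5
(row=3, col=2): c = -0.8500 + -0.3875i → escape time 5
(row=4, col=0): c = -1.6600 + -0.6100i → escape time 3
(row=4, col=1): c = -1.2550 + -0.6100i → escape time 3
(row=4, col=2): c = -0.8500 + -0.6100i → escape time 5

Answer: 455
555
555
355
335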